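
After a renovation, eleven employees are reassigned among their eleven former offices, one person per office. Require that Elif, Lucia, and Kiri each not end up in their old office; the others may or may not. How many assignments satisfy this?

Let A_j be the event that the j-th constrained one is fixed. By inclusion-exclusion over the 3 events:
Σ_{j=0}^{3} (-1)^j C(3,j)(11-j)!
= C(3,0)·11! - C(3,1)·10! + C(3,2)·9! - C(3,3)·8!
= 39916800 - 10886400 + 1088640 - 40320
= 30078720

30078720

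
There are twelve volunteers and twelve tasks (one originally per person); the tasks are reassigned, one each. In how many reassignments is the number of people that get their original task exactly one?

176214840

Pick the single fixed position: C(12,1) = 12 ways.
The remaining 11 must be deranged: !11 = 14684570.
Total: 12 × 14684570 = 176214840.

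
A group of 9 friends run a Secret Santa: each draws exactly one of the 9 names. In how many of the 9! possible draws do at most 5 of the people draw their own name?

# with exactly i fixed is C(9,i)·!(9-i); sum over i=0..5:
  i=0: C(9,0)·!9 = 1·133496 = 133496
  i=1: C(9,1)·!8 = 9·14833 = 133497
  i=2: C(9,2)·!7 = 36·1854 = 66744
  i=3: C(9,3)·!6 = 84·265 = 22260
  i=4: C(9,4)·!5 = 126·44 = 5544
  i=5: C(9,5)·!4 = 126·9 = 1134
Total = 362675.

362675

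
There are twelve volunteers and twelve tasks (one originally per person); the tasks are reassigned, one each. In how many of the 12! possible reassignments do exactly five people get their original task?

1468368

Choose which 5 of the 12 are fixed: C(12,5) = 792.
The remaining 7 must be deranged: !7 = 1854.
Total: 792 × 1854 = 1468368.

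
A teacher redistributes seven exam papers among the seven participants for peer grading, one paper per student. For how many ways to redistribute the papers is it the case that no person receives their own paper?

1854

By inclusion-exclusion, !7 = Σ (-1)^k · 7!/k! for k=0..7
= 7! - 7!/1! + 7!/2! - 7!/3! + 7!/4! - 7!/5! + 7!/6! - 7!/7!
= 5040 - 5040 + 2520 - 840 + 210 - 42 + 7 - 1
= 1854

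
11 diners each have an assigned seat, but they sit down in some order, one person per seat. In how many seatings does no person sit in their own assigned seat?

14684570

Use !n = n·!(n-1) + (-1)^n.
!11 = 11·1334961 - 1 = 14684570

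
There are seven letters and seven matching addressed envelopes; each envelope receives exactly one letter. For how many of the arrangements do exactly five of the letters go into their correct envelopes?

21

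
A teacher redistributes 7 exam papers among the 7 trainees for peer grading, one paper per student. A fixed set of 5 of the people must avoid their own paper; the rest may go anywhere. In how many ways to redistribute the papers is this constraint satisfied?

Let A_j be the event that the j-th constrained one is fixed. By inclusion-exclusion over the 5 events:
Σ_{j=0}^{5} (-1)^j C(5,j)(7-j)!
= C(5,0)·7! - C(5,1)·6! + C(5,2)·5! - C(5,3)·4! + C(5,4)·3! - C(5,5)·2!
= 5040 - 3600 + 1200 - 240 + 30 - 2
= 2428

2428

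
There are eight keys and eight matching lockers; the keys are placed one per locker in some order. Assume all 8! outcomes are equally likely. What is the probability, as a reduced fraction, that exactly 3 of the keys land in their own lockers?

11/180

Favorable outcomes: C(8,3)·!5 = 56·44 = 2464.
Total outcomes: 8! = 40320.
Probability = 2464/40320 = 11/180.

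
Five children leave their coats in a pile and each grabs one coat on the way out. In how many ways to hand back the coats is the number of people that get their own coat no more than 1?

Sum C(5,i)·!(5-i) for i = 0..1:
  i=0: C(5,0)·!5 = 1·44 = 44
  i=1: C(5,1)·!4 = 5·9 = 45
Total = 89.

89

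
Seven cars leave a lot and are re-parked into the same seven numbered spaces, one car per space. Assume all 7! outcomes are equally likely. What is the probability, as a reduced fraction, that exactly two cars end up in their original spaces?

Favorable outcomes: C(7,2)·!5 = 21·44 = 924.
Total outcomes: 7! = 5040.
Probability = 924/5040 = 11/60.

11/60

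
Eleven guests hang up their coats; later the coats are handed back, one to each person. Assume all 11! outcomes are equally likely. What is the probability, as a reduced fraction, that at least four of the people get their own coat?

378967/19958400

Favorable outcomes: Σ_{i≥4} C(11,i)·!(11-i) = 330·1854 + 462·265 + 462·44 + 330·9 + 165·2 + 55·1 + 11·0 + 1·1 = 757934.
Total outcomes: 11! = 39916800.
Probability = 757934/39916800 = 378967/19958400.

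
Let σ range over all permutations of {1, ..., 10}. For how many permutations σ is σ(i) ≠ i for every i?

1334961

Use !n = n·!(n-1) + (-1)^n.
!10 = 10·133496 + 1 = 1334961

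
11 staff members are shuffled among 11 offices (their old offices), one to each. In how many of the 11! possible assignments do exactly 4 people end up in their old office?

Pick the 4 fixed positions: C(11,4) = 330 ways.
The remaining 7 must be deranged: !7 = 1854.
Total: 330 × 1854 = 611820.

611820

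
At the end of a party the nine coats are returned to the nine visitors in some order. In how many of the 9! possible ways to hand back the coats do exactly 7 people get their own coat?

36

Choose which 7 of the 9 are fixed: C(9,7) = 36.
The other 2 form a derangement: !2 = 1.
Total: 36 × 1 = 36.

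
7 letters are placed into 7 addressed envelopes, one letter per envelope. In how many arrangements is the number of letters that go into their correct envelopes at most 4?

5018

Sum C(7,i)·!(7-i) for i = 0..4:
  i=0: C(7,0)·!7 = 1·1854 = 1854
  i=1: C(7,1)·!6 = 7·265 = 1855
  i=2: C(7,2)·!5 = 21·44 = 924
  i=3: C(7,3)·!4 = 35·9 = 315
  i=4: C(7,4)·!3 = 35·2 = 70
Total = 5018.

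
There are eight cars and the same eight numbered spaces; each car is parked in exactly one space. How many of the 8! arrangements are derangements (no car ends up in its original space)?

!8 = 8! · Σ_{k=0}^{8} (-1)^k/k!
= 8! - 8!/1! + 8!/2! - 8!/3! + 8!/4! - 8!/5! + 8!/6! - 8!/7! + 8!/8!
= 40320 - 40320 + 20160 - 6720 + 1680 - 336 + 56 - 8 + 1
= 14833

14833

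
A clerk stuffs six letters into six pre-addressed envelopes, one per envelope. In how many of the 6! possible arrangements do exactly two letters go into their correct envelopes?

135

Choose which 2 of the 6 are fixed: C(6,2) = 15.
The other 4 form a derangement: !4 = 9.
Total: 15 × 9 = 135.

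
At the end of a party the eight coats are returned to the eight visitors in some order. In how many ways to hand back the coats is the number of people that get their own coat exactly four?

630

Choose which 4 of the 8 are fixed: C(8,4) = 70.
The remaining 4 must be deranged: !4 = 9.
Total: 70 × 9 = 630.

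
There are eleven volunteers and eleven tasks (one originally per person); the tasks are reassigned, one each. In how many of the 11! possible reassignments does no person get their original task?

14684570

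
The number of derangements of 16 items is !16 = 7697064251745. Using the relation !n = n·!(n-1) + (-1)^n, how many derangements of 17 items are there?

130850092279664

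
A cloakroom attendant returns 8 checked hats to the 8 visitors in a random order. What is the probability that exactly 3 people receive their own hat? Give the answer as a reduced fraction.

11/180

Favorable outcomes: C(8,3)·!5 = 56·44 = 2464.
Total outcomes: 8! = 40320.
Probability = 2464/40320 = 11/180.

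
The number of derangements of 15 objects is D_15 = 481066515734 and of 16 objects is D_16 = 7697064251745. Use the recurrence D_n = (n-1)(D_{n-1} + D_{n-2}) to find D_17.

130850092279664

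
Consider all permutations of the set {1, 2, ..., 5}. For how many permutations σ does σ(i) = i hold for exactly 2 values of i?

20

Pick the 2 fixed positions: C(5,2) = 10 ways.
The other 3 form a derangement: !3 = 2.
Total: 10 × 2 = 20.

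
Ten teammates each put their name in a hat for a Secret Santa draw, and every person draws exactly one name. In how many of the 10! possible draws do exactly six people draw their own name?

1890

Pick the 6 fixed positions: C(10,6) = 210 ways.
The remaining 4 must be deranged: !4 = 9.
Total: 210 × 9 = 1890.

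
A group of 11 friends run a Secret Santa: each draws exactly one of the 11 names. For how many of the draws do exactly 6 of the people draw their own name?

20328

Choose which 6 of the 11 are fixed: C(11,6) = 462.
The other 5 form a derangement: !5 = 44.
Total: 462 × 44 = 20328.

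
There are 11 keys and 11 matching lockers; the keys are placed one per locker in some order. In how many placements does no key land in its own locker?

!11 = 11! · Σ_{k=0}^{11} (-1)^k/k!
= 11! - 11!/1! + 11!/2! - 11!/3! + 11!/4! - 11!/5! + 11!/6! - 11!/7! + 11!/8! - 11!/9! + 11!/10! - 11!/11!
= 39916800 - 39916800 + 19958400 - 6652800 + 1663200 - 332640 + 55440 - 7920 + 990 - 110 + 11 - 1
= 14684570

14684570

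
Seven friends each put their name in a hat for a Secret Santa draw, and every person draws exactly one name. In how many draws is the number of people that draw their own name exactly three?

Choose which 3 of the 7 are fixed: C(7,3) = 35.
The remaining 4 must be deranged: !4 = 9.
Total: 35 × 9 = 315.

315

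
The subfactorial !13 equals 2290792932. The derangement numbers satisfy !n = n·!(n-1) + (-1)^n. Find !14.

!14 = 14·2290792932 + 1 = 32071101049.

32071101049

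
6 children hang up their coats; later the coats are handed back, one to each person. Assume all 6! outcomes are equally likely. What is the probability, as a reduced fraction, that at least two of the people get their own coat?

Favorable outcomes: Σ_{i≥2} C(6,i)·!(6-i) = 15·9 + 20·2 + 15·1 + 6·0 + 1·1 = 191.
Total outcomes: 6! = 720.
Probability = 191/720 = 191/720.

191/720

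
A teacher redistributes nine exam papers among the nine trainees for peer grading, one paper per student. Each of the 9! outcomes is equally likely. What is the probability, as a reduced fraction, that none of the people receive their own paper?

16687/45360

Favorable outcomes: !9 = 133496.
Total outcomes: 9! = 362880.
Probability = 133496/362880 = 16687/45360.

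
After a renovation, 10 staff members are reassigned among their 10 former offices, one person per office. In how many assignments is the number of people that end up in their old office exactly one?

Choose which one of the 10 is fixed: C(10,1) = 10.
The other 9 form a derangement: !9 = 133496.
Total: 10 × 133496 = 1334960.

1334960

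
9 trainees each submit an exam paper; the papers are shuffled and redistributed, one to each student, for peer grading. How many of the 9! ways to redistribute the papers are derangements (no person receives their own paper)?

133496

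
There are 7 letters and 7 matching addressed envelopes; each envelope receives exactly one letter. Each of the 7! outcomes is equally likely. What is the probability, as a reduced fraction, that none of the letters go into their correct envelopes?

103/280

Favorable outcomes: !7 = 1854.
Total outcomes: 7! = 5040.
Probability = 1854/5040 = 103/280.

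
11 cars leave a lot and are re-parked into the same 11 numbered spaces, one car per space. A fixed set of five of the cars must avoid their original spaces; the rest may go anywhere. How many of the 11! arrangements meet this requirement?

Inclusion-exclusion on the 5 forbidden self-matches:
Σ_{j=0}^{5} (-1)^j C(5,j)(11-j)!
= C(5,0)·11! - C(5,1)·10! + C(5,2)·9! - C(5,3)·8! + C(5,4)·7! - C(5,5)·6!
= 39916800 - 18144000 + 3628800 - 403200 + 25200 - 720
= 25022880

25022880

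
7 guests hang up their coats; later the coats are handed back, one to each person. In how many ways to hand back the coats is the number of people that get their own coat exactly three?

Pick the 3 fixed positions: C(7,3) = 35 ways.
The other 4 form a derangement: !4 = 9.
Total: 35 × 9 = 315.

315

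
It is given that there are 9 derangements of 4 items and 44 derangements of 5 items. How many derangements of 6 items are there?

!6 = (6-1)·(!5 + !4) = 5·(44 + 9) = 5·53 = 265.

265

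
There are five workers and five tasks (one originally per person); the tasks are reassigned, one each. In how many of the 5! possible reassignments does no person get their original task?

44

Recurrence: !5 = 5·!4 + (-1)^5.
!5 = 5·9 - 1 = 44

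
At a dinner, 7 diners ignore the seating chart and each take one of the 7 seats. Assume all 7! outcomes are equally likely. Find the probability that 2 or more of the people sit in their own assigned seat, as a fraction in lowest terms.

1331/5040

Favorable outcomes: Σ_{i≥2} C(7,i)·!(7-i) = 21·44 + 35·9 + 35·2 + 21·1 + 7·0 + 1·1 = 1331.
Total outcomes: 7! = 5040.
Probability = 1331/5040 = 1331/5040.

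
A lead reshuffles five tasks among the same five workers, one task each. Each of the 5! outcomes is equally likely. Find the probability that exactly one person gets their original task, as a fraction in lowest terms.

3/8

Favorable outcomes: C(5,1)·!4 = 5·9 = 45.
Total outcomes: 5! = 120.
Probability = 45/120 = 3/8.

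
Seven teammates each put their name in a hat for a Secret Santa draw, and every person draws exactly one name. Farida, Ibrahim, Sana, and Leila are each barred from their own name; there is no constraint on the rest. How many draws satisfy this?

Let A_j be the event that the j-th constrained one is fixed. By inclusion-exclusion over the 4 events:
Σ_{j=0}^{4} (-1)^j C(4,j)(7-j)!
= C(4,0)·7! - C(4,1)·6! + C(4,2)·5! - C(4,3)·4! + C(4,4)·3!
= 5040 - 2880 + 720 - 96 + 6
= 2790

2790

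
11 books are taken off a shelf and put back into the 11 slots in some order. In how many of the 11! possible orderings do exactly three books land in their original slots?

Pick the 3 fixed positions: C(11,3) = 165 ways.
The other 8 form a derangement: !8 = 14833.
Total: 165 × 14833 = 2447445.

2447445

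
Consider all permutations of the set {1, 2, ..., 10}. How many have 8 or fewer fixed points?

Sum C(10,i)·!(10-i) for i = 0..8:
  i=0: C(10,0)·!10 = 1·1334961 = 1334961
  i=1: C(10,1)·!9 = 10·133496 = 1334960
  i=2: C(10,2)·!8 = 45·14833 = 667485
  i=3: C(10,3)·!7 = 120·1854 = 222480
  i=4: C(10,4)·!6 = 210·265 = 55650
  i=5: C(10,5)·!5 = 252·44 = 11088
  i=6: C(10,6)·!4 = 210·9 = 1890
  i=7: C(10,7)·!3 = 120·2 = 240
  i=8: C(10,8)·!2 = 45·1 = 45
Total = 3628799.

3628799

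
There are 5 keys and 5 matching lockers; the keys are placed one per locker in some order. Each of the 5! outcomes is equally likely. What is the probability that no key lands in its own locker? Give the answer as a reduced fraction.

Favorable outcomes: !5 = 44.
Total outcomes: 5! = 120.
Probability = 44/120 = 11/30.

11/30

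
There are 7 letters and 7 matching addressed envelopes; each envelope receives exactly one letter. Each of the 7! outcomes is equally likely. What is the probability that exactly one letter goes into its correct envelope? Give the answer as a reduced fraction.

53/144

Favorable outcomes: C(7,1)·!6 = 7·265 = 1855.
Total outcomes: 7! = 5040.
Probability = 1855/5040 = 53/144.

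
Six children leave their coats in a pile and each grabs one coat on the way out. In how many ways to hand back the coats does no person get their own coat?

265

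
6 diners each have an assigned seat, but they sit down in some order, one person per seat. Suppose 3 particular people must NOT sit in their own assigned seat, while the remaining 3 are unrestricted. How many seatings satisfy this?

426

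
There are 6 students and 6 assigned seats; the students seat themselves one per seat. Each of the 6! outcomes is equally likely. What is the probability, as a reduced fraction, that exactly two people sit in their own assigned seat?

3/16

Favorable outcomes: C(6,2)·!4 = 15·9 = 135.
Total outcomes: 6! = 720.
Probability = 135/720 = 3/16.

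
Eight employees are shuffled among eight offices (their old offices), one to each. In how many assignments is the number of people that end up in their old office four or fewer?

40179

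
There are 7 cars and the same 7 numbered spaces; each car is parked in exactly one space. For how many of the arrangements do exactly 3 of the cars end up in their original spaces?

315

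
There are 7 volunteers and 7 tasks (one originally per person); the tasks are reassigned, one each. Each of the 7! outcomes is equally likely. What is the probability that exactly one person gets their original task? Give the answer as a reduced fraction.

Favorable outcomes: C(7,1)·!6 = 7·265 = 1855.
Total outcomes: 7! = 5040.
Probability = 1855/5040 = 53/144.

53/144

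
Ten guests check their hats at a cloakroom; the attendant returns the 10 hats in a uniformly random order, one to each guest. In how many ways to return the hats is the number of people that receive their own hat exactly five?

Pick the 5 fixed positions: C(10,5) = 252 ways.
The other 5 form a derangement: !5 = 44.
Total: 252 × 44 = 11088.

11088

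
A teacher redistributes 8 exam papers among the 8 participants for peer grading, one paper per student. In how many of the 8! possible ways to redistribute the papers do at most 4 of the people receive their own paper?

40179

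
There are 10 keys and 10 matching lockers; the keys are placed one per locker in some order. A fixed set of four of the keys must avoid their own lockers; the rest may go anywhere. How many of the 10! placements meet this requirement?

2399760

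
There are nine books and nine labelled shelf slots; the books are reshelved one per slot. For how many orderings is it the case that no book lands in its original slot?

The subfactorial !9 = [9!/e] (nearest integer).
9! = 362880, and 362880/e ≈ 133496.09, so !9 = 133496.

133496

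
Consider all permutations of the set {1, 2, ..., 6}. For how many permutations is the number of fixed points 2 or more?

191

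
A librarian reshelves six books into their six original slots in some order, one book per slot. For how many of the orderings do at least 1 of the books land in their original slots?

455

# with exactly i fixed is C(6,i)·!(6-i); sum over i=1..6:
  i=1: C(6,1)·!5 = 6·44 = 264
  i=2: C(6,2)·!4 = 15·9 = 135
  i=3: C(6,3)·!3 = 20·2 = 40
  i=4: C(6,4)·!2 = 15·1 = 15
  i=5: C(6,5)·!1 = 6·0 = 0
  i=6: C(6,6)·!0 = 1·1 = 1
Total = 455.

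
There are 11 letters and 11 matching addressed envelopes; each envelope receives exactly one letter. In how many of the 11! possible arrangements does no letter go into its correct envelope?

!11 is the nearest integer to 11!/e.
11! = 39916800, and 39916800/e ≈ 14684570.08, so !11 = 14684570.

14684570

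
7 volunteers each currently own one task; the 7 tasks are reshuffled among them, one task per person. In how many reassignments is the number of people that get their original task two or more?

# with exactly i fixed is C(7,i)·!(7-i); sum over i=2..7:
  i=2: C(7,2)·!5 = 21·44 = 924
  i=3: C(7,3)·!4 = 35·9 = 315
  i=4: C(7,4)·!3 = 35·2 = 70
  i=5: C(7,5)·!2 = 21·1 = 21
  i=6: C(7,6)·!1 = 7·0 = 0
  i=7: C(7,7)·!0 = 1·1 = 1
Total = 1331.

1331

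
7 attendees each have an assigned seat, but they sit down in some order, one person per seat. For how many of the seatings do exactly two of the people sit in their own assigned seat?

924

Pick the 2 fixed positions: C(7,2) = 21 ways.
The remaining 5 must be deranged: !5 = 44.
Total: 21 × 44 = 924.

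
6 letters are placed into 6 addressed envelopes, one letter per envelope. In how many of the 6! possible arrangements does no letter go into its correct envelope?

265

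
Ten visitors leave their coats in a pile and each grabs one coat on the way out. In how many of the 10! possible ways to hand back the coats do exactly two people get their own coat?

Pick the 2 fixed positions: C(10,2) = 45 ways.
The remaining 8 must be deranged: !8 = 14833.
Total: 45 × 14833 = 667485.

667485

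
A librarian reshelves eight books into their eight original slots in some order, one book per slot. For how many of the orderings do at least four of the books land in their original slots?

Sum C(8,i)·!(8-i) for i = 4..8:
  i=4: C(8,4)·!4 = 70·9 = 630
  i=5: C(8,5)·!3 = 56·2 = 112
  i=6: C(8,6)·!2 = 28·1 = 28
  i=7: C(8,7)·!1 = 8·0 = 0
  i=8: C(8,8)·!0 = 1·1 = 1
Total = 771.

771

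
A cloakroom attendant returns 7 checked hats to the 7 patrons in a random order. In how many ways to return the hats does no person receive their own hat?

The subfactorial !7 = [7!/e] (nearest integer).
7! = 5040, and 5040/e ≈ 1854.11, so !7 = 1854.

1854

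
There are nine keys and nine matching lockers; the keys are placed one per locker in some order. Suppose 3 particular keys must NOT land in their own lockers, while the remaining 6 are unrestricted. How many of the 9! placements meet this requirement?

256320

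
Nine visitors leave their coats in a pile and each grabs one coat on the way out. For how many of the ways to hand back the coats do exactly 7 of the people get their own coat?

Choose which 7 of the 9 are fixed: C(9,7) = 36.
The other 2 form a derangement: !2 = 1.
Total: 36 × 1 = 36.

36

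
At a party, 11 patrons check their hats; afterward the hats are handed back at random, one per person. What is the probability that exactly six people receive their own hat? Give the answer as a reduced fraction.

Favorable outcomes: C(11,6)·!5 = 462·44 = 20328.
Total outcomes: 11! = 39916800.
Probability = 20328/39916800 = 11/21600.

11/21600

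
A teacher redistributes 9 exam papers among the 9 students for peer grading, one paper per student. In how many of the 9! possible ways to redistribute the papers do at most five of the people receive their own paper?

362675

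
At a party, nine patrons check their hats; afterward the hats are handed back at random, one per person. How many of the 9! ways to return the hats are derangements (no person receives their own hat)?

133496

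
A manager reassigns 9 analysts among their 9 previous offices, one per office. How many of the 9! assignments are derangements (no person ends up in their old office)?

133496

!9 is the nearest integer to 9!/e.
9! = 362880, and 362880/e ≈ 133496.09, so !9 = 133496.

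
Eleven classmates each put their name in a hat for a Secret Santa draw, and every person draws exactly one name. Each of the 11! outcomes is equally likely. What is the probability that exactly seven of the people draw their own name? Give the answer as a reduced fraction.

Favorable outcomes: C(11,7)·!4 = 330·9 = 2970.
Total outcomes: 11! = 39916800.
Probability = 2970/39916800 = 1/13440.

1/13440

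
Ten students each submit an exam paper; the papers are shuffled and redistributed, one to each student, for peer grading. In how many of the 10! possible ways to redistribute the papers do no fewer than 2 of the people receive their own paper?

958879

Sum C(10,i)·!(10-i) for i = 2..10:
  i=2: C(10,2)·!8 = 45·14833 = 667485
  i=3: C(10,3)·!7 = 120·1854 = 222480
  i=4: C(10,4)·!6 = 210·265 = 55650
  i=5: C(10,5)·!5 = 252·44 = 11088
  i=6: C(10,6)·!4 = 210·9 = 1890
  i=7: C(10,7)·!3 = 120·2 = 240
  i=8: C(10,8)·!2 = 45·1 = 45
  i=9: C(10,9)·!1 = 10·0 = 0
  i=10: C(10,10)·!0 = 1·1 = 1
Total = 958879.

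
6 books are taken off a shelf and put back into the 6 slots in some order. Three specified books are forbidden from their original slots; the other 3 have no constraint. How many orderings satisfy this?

Inclusion-exclusion on the 3 forbidden self-matches:
Σ_{j=0}^{3} (-1)^j C(3,j)(6-j)!
= C(3,0)·6! - C(3,1)·5! + C(3,2)·4! - C(3,3)·3!
= 720 - 360 + 72 - 6
= 426

426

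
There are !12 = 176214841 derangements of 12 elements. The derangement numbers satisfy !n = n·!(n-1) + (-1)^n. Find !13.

!13 = 13·176214841 - 1 = 2290792932.

2290792932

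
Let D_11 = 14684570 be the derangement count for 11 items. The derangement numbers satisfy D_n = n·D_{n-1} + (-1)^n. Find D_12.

176214841

D_12 = 12·14684570 + 1 = 176214841.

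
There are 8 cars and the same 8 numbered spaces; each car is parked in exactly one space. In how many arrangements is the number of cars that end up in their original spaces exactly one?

Pick the single fixed position: C(8,1) = 8 ways.
The other 7 form a derangement: !7 = 1854.
Total: 8 × 1854 = 14832.

14832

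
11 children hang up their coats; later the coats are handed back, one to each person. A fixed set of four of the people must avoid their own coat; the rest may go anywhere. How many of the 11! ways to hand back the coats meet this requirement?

Let A_j be the event that the j-th constrained one is fixed. By inclusion-exclusion over the 4 events:
Σ_{j=0}^{4} (-1)^j C(4,j)(11-j)!
= C(4,0)·11! - C(4,1)·10! + C(4,2)·9! - C(4,3)·8! + C(4,4)·7!
= 39916800 - 14515200 + 2177280 - 161280 + 5040
= 27422640

27422640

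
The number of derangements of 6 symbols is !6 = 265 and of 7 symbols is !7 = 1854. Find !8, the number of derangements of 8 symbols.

14833

!8 = (8-1)·(!7 + !6) = 7·(1854 + 265) = 7·2119 = 14833.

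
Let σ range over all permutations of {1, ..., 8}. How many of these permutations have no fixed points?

By inclusion-exclusion, !8 = Σ (-1)^k · 8!/k! for k=0..8
= 8! - 8!/1! + 8!/2! - 8!/3! + 8!/4! - 8!/5! + 8!/6! - 8!/7! + 8!/8!
= 40320 - 40320 + 20160 - 6720 + 1680 - 336 + 56 - 8 + 1
= 14833

14833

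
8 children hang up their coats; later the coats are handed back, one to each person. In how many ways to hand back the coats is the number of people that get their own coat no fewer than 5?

141

# with exactly i fixed is C(8,i)·!(8-i); sum over i=5..8:
  i=5: C(8,5)·!3 = 56·2 = 112
  i=6: C(8,6)·!2 = 28·1 = 28
  i=7: C(8,7)·!1 = 8·0 = 0
  i=8: C(8,8)·!0 = 1·1 = 1
Total = 141.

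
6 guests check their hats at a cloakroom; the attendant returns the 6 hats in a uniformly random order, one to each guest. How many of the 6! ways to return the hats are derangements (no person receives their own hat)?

265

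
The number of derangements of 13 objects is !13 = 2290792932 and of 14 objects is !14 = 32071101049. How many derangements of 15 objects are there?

!15 = (15-1)·(!14 + !13) = 14·(32071101049 + 2290792932) = 14·34361893981 = 481066515734.

481066515734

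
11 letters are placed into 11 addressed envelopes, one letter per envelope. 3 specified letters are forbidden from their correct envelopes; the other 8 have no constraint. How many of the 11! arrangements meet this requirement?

30078720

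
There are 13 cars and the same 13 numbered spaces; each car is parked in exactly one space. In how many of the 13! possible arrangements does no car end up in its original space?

2290792932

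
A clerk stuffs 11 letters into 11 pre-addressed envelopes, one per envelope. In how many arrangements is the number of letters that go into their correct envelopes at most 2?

# with exactly i fixed is C(11,i)·!(11-i); sum over i=0..2:
  i=0: C(11,0)·!11 = 1·14684570 = 14684570
  i=1: C(11,1)·!10 = 11·1334961 = 14684571
  i=2: C(11,2)·!9 = 55·133496 = 7342280
Total = 36711421.

36711421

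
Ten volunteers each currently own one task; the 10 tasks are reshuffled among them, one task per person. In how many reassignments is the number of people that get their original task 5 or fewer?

3626624

# with exactly i fixed is C(10,i)·!(10-i); sum over i=0..5:
  i=0: C(10,0)·!10 = 1·1334961 = 1334961
  i=1: C(10,1)·!9 = 10·133496 = 1334960
  i=2: C(10,2)·!8 = 45·14833 = 667485
  i=3: C(10,3)·!7 = 120·1854 = 222480
  i=4: C(10,4)·!6 = 210·265 = 55650
  i=5: C(10,5)·!5 = 252·44 = 11088
Total = 3626624.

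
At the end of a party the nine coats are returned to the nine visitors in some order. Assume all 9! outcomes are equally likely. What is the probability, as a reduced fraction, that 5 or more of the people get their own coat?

1339/362880

Favorable outcomes: Σ_{i≥5} C(9,i)·!(9-i) = 126·9 + 84·2 + 36·1 + 9·0 + 1·1 = 1339.
Total outcomes: 9! = 362880.
Probability = 1339/362880 = 1339/362880.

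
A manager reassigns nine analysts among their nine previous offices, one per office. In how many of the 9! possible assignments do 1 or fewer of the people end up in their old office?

266993

# with exactly i fixed is C(9,i)·!(9-i); sum over i=0..1:
  i=0: C(9,0)·!9 = 1·133496 = 133496
  i=1: C(9,1)·!8 = 9·14833 = 133497
Total = 266993.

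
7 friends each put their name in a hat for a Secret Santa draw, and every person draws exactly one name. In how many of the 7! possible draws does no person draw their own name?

Use !n = (n-1)(!(n-1) + !(n-2)).
!7 = 6·(265 + 44) = 6·309 = 1854

1854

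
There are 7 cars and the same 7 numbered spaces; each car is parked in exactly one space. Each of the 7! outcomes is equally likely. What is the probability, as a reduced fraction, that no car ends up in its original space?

Favorable outcomes: !7 = 1854.
Total outcomes: 7! = 5040.
Probability = 1854/5040 = 103/280.

103/280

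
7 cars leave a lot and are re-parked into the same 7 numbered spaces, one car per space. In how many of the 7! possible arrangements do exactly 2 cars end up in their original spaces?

924

Pick the 2 fixed positions: C(7,2) = 21 ways.
The other 5 form a derangement: !5 = 44.
Total: 21 × 44 = 924.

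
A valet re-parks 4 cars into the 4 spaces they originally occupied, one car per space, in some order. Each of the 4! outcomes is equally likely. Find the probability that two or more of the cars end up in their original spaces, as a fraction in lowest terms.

Favorable outcomes: Σ_{i≥2} C(4,i)·!(4-i) = 6·1 + 4·0 + 1·1 = 7.
Total outcomes: 4! = 24.
Probability = 7/24 = 7/24.

7/24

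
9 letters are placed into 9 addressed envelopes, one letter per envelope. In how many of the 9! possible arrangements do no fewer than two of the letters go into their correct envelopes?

95887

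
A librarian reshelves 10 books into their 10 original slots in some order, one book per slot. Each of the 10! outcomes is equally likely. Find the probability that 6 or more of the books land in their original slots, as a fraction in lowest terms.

17/28350

Favorable outcomes: Σ_{i≥6} C(10,i)·!(10-i) = 210·9 + 120·2 + 45·1 + 10·0 + 1·1 = 2176.
Total outcomes: 10! = 3628800.
Probability = 2176/3628800 = 17/28350.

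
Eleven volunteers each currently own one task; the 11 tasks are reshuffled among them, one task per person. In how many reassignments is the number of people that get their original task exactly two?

7342280

Pick the 2 fixed positions: C(11,2) = 55 ways.
The other 9 form a derangement: !9 = 133496.
Total: 55 × 133496 = 7342280.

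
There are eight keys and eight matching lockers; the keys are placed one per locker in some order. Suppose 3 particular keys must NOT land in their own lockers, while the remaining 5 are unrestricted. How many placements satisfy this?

27240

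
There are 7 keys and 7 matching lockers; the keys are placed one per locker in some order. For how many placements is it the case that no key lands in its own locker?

By inclusion-exclusion, !7 = Σ (-1)^k · 7!/k! for k=0..7
= 7! - 7!/1! + 7!/2! - 7!/3! + 7!/4! - 7!/5! + 7!/6! - 7!/7!
= 5040 - 5040 + 2520 - 840 + 210 - 42 + 7 - 1
= 1854

1854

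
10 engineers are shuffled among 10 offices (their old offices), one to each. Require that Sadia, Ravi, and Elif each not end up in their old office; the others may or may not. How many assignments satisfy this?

2656080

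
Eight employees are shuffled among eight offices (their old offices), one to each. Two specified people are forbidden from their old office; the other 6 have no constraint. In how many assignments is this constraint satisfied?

30960

Let A_j be the event that the j-th constrained one is fixed. By inclusion-exclusion over the 2 events:
Σ_{j=0}^{2} (-1)^j C(2,j)(8-j)!
= C(2,0)·8! - C(2,1)·7! + C(2,2)·6!
= 40320 - 10080 + 720
= 30960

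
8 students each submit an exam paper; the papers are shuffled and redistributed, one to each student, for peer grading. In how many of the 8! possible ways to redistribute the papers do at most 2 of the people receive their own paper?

37085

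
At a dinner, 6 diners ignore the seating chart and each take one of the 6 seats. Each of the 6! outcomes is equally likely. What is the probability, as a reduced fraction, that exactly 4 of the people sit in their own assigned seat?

Favorable outcomes: C(6,4)·!2 = 15·1 = 15.
Total outcomes: 6! = 720.
Probability = 15/720 = 1/48.

1/48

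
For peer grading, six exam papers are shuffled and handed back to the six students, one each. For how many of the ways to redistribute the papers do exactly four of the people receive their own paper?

15

Pick the 4 fixed positions: C(6,4) = 15 ways.
The remaining 2 must be deranged: !2 = 1.
Total: 15 × 1 = 15.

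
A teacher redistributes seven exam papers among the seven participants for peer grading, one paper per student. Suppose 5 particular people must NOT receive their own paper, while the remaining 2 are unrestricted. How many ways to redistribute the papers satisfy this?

Let A_j be the event that the j-th constrained one is fixed. By inclusion-exclusion over the 5 events:
Σ_{j=0}^{5} (-1)^j C(5,j)(7-j)!
= C(5,0)·7! - C(5,1)·6! + C(5,2)·5! - C(5,3)·4! + C(5,4)·3! - C(5,5)·2!
= 5040 - 3600 + 1200 - 240 + 30 - 2
= 2428

2428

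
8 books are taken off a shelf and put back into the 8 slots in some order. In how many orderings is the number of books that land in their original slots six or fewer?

40319

# with exactly i fixed is C(8,i)·!(8-i); sum over i=0..6:
  i=0: C(8,0)·!8 = 1·14833 = 14833
  i=1: C(8,1)·!7 = 8·1854 = 14832
  i=2: C(8,2)·!6 = 28·265 = 7420
  i=3: C(8,3)·!5 = 56·44 = 2464
  i=4: C(8,4)·!4 = 70·9 = 630
  i=5: C(8,5)·!3 = 56·2 = 112
  i=6: C(8,6)·!2 = 28·1 = 28
Total = 40319.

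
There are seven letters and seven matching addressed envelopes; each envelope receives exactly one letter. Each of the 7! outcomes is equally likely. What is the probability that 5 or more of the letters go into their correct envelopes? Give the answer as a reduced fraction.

Favorable outcomes: Σ_{i≥5} C(7,i)·!(7-i) = 21·1 + 7·0 + 1·1 = 22.
Total outcomes: 7! = 5040.
Probability = 22/5040 = 11/2520.

11/2520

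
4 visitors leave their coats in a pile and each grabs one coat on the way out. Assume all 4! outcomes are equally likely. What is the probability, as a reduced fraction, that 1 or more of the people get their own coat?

5/8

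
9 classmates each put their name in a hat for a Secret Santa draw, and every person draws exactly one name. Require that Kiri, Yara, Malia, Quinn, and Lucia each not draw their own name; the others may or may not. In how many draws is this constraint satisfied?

Inclusion-exclusion on the 5 forbidden self-matches:
Σ_{j=0}^{5} (-1)^j C(5,j)(9-j)!
= C(5,0)·9! - C(5,1)·8! + C(5,2)·7! - C(5,3)·6! + C(5,4)·5! - C(5,5)·4!
= 362880 - 201600 + 50400 - 7200 + 600 - 24
= 205056

205056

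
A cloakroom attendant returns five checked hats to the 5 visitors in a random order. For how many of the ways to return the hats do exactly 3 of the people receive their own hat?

Pick the 3 fixed positions: C(5,3) = 10 ways.
The other 2 form a derangement: !2 = 1.
Total: 10 × 1 = 10.

10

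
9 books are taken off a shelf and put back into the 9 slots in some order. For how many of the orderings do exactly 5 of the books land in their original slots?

1134

Choose which 5 of the 9 are fixed: C(9,5) = 126.
The remaining 4 must be deranged: !4 = 9.
Total: 126 × 9 = 1134.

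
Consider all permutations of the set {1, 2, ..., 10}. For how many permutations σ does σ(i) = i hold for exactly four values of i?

55650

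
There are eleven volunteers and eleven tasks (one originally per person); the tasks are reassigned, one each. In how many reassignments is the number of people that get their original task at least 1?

25232230

Sum C(11,i)·!(11-i) for i = 1..11:
  i=1: C(11,1)·!10 = 11·1334961 = 14684571
  i=2: C(11,2)·!9 = 55·133496 = 7342280
  i=3: C(11,3)·!8 = 165·14833 = 2447445
  i=4: C(11,4)·!7 = 330·1854 = 611820
  i=5: C(11,5)·!6 = 462·265 = 122430
  i=6: C(11,6)·!5 = 462·44 = 20328
  i=7: C(11,7)·!4 = 330·9 = 2970
  i=8: C(11,8)·!3 = 165·2 = 330
  i=9: C(11,9)·!2 = 55·1 = 55
  i=10: C(11,10)·!1 = 11·0 = 0
  i=11: C(11,11)·!0 = 1·1 = 1
Total = 25232230.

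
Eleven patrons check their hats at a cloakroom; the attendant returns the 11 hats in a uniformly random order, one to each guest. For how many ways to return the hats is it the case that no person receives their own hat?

Recurrence: !11 = 10·(!10 + !9).
!11 = 10·(1334961 + 133496) = 10·1468457 = 14684570

14684570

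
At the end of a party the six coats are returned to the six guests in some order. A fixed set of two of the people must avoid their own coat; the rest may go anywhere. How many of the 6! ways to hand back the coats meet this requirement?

Let A_j be the event that the j-th constrained one is fixed. By inclusion-exclusion over the 2 events:
Σ_{j=0}^{2} (-1)^j C(2,j)(6-j)!
= C(2,0)·6! - C(2,1)·5! + C(2,2)·4!
= 720 - 240 + 24
= 504

504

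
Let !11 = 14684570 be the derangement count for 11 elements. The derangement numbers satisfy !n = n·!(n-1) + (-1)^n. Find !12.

!12 = 12·14684570 + 1 = 176214841.

176214841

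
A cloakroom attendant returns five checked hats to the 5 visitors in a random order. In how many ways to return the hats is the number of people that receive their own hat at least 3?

Sum C(5,i)·!(5-i) for i = 3..5:
  i=3: C(5,3)·!2 = 10·1 = 10
  i=4: C(5,4)·!1 = 5·0 = 0
  i=5: C(5,5)·!0 = 1·1 = 1
Total = 11.

11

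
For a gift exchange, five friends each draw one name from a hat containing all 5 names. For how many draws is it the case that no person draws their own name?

44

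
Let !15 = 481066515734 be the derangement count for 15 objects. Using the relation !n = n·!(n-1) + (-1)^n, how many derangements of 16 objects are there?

!16 = 16·481066515734 + 1 = 7697064251745.

7697064251745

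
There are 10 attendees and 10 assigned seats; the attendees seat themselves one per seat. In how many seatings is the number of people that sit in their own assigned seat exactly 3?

222480

Pick the 3 fixed positions: C(10,3) = 120 ways.
The remaining 7 must be deranged: !7 = 1854.
Total: 120 × 1854 = 222480.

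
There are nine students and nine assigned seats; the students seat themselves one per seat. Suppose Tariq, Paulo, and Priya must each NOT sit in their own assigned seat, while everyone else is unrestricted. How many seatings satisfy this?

Inclusion-exclusion on the 3 forbidden self-matches:
Σ_{j=0}^{3} (-1)^j C(3,j)(9-j)!
= C(3,0)·9! - C(3,1)·8! + C(3,2)·7! - C(3,3)·6!
= 362880 - 120960 + 15120 - 720
= 256320

256320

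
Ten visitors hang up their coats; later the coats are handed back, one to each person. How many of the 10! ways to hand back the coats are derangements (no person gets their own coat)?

By inclusion-exclusion, !10 = Σ (-1)^k · 10!/k! for k=0..10
= 10! - 10!/1! + 10!/2! - 10!/3! + 10!/4! - 10!/5! + 10!/6! - 10!/7! + 10!/8! - 10!/9! + 10!/10!
= 3628800 - 3628800 + 1814400 - 604800 + 151200 - 30240 + 5040 - 720 + 90 - 10 + 1
= 1334961

1334961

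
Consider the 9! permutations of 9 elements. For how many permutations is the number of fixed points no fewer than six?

# with exactly i fixed is C(9,i)·!(9-i); sum over i=6..9:
  i=6: C(9,6)·!3 = 84·2 = 168
  i=7: C(9,7)·!2 = 36·1 = 36
  i=8: C(9,8)·!1 = 9·0 = 0
  i=9: C(9,9)·!0 = 1·1 = 1
Total = 205.

205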